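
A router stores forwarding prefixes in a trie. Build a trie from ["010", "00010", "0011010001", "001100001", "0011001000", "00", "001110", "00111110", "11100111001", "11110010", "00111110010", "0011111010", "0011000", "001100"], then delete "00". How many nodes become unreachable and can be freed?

After clearing the end-marker at "00", prune upward until reaching a node still needed by another word.
Every node on "00" is still needed (e.g. by "00010"), so nothing is freed.
Nodes removed: 0

0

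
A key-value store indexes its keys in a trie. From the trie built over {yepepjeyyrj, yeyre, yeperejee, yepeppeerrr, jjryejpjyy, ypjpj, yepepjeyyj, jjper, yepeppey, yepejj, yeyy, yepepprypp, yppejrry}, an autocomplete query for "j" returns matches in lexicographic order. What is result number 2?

jjryejpjyy

DFS of the "j" subtree visits, in order: "jjper", "jjryejpjyy"
Position 2: jjryejpjyy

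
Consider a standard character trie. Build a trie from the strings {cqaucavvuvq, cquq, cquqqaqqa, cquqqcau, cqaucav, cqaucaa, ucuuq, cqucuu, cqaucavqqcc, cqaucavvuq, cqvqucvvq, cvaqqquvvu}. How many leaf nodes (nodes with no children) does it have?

Leaves are exactly the stored words that no other stored word extends.
Those words: "cqaucaa", "cqaucavqqcc", "cqaucavvuq", "cqaucavvuvq", "cqucuu", "cquqqaqqa", "cquqqcau", "cqvqucvvq", "cvaqqquvvu", "ucuuq"
Leaf count: 10

10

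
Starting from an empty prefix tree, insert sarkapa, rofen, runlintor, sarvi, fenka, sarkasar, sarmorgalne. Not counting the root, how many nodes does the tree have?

38

For each word, the new-node count is its length minus the longest prefix already in the trie:
  "sarkapa" → 7 new (s, a, r, k, a, p, a)
  "rofen" → 5 new (r, o, f, e, n)
  "runlintor" → prefix "r" already present; 8 new (u, n, l, i, n, t, o, r)
  "sarvi" → prefix "sar" already present; 2 new (v, i)
  "fenka" → 5 new (f, e, n, k, a)
  "sarkasar" → prefix "sarka" already present; 3 new (s, a, r)
  "sarmorgalne" → prefix "sar" already present; 8 new (m, o, r, g, a, l, n, e)
Total nodes = 7 + 5 + 8 + 2 + 5 + 3 + 8 = 38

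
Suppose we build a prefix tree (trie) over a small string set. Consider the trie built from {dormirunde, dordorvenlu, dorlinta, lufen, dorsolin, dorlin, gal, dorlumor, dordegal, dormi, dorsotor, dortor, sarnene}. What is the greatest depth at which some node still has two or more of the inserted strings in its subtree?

6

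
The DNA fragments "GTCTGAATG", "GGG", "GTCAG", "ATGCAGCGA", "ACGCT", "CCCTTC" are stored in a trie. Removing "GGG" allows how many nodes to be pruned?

2

Walk "GGG" from the leaf back toward the root, removing each node that no remaining word uses.
The suffix "GG" (2 nodes) is used only by "GGG"; the node for "G" still has the child "T", so pruning stops there.
Nodes removed: 2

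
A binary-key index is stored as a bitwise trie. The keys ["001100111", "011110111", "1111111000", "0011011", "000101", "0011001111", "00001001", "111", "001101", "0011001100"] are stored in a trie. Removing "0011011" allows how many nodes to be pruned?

After clearing the end-marker at "0011011", prune upward until reaching a node still needed by another word.
The suffix "1" (1 node) is used only by "0011011"; "001101" is itself a stored word, so pruning stops there.
Nodes removed: 1

1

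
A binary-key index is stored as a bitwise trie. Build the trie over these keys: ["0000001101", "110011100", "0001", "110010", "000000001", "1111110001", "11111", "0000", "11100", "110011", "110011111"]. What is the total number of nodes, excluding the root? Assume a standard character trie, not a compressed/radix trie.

Trie structure (* marks end of a word):
(root)
├─ 0
│  └─ 0
│     └─ 0
│        ├─ 0 *
│        │  └─ 0
│        │     └─ 0
│        │        ├─ 0
│        │        │  └─ 0
│        │        │     └─ 1 *
│        │        └─ 1
│        │           └─ 1
│        │              └─ 0
│        │                 └─ 1 *
│        └─ 1 *
└─ 1
   └─ 1
      ├─ 0
      │  └─ 0
      │     └─ 1
      │        ├─ 0 *
      │        └─ 1 *
      │           └─ 1
      │              ├─ 0
      │              │  └─ 0 *
      │              └─ 1
      │                 └─ 1 *
      └─ 1
         ├─ 0
         │  └─ 0 *
         └─ 1
            └─ 1 *
               └─ 1
                  └─ 0
                     └─ 0
                        └─ 0
                           └─ 1 *
Counting every labelled node above: 36.

36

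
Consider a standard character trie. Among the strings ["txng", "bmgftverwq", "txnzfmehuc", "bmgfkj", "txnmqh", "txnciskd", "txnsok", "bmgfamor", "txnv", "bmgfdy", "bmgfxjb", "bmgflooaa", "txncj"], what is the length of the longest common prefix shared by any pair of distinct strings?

4

Equivalently: take the maximum, over all pairs, of their longest common prefix length.
e.g. "bmgfamor" and "bmgfdy" share the prefix "bmgf" of length 4; no pair shares a longer one.
Longest shared-prefix length: 4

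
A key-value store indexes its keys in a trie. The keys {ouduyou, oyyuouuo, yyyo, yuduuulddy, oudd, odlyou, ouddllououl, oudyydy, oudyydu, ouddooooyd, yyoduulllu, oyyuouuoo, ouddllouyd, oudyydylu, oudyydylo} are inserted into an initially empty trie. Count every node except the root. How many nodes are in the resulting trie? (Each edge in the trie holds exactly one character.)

Insert word by word; a character creates a node only if that edge doesn't already exist:
  "ouduyou" → 7 new (o, u, d, u, y, o, u)
  "oyyuouuo" → prefix "o" already present; 7 new (y, y, u, o, u, u, o)
  "yyyo" → 4 new (y, y, y, o)
  "yuduuulddy" → prefix "y" already present; 9 new (u, d, u, u, u, l, d, d, y)
  "oudd" → prefix "oud" already present; 1 new (d)
  "odlyou" → prefix "o" already present; 5 new (d, l, y, o, u)
  "ouddllououl" → prefix "oudd" already present; 7 new (l, l, o, u, o, u, l)
  "oudyydy" → prefix "oud" already present; 4 new (y, y, d, y)
  "oudyydu" → prefix "oudyyd" already present; 1 new (u)
  "ouddooooyd" → prefix "oudd" already present; 6 new (o, o, o, o, y, d)
  "yyoduulllu" → prefix "yy" already present; 8 new (o, d, u, u, l, l, l, u)
  "oyyuouuoo" → prefix "oyyuouuo" already present; 1 new (o)
  "ouddllouyd" → prefix "ouddllou" already present; 2 new (y, d)
  "oudyydylu" → prefix "oudyydy" already present; 2 new (l, u)
  "oudyydylo" → prefix "oudyydyl" already present; 1 new (o)
Total nodes = 7 + 7 + 4 + 9 + 1 + 5 + 7 + 4 + 1 + 6 + 8 + 1 + 2 + 2 + 1 = 65

65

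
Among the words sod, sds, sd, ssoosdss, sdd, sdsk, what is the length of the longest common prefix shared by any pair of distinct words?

3

The deepest shared node is where two words last agree before diverging.
"sds" and "sdsk" agree on "sds" (3 characters) before diverging; nothing deeper is shared.
Longest shared-prefix length: 3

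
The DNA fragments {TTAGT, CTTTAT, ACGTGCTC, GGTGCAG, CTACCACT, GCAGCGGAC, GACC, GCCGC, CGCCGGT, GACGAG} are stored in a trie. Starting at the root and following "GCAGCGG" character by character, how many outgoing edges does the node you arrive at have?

1

Follow the path "GCAGCGG" to its node, then look at its outgoing edges.
Distinct next characters after "GCAGCGG": A.
That node has 1 child edge.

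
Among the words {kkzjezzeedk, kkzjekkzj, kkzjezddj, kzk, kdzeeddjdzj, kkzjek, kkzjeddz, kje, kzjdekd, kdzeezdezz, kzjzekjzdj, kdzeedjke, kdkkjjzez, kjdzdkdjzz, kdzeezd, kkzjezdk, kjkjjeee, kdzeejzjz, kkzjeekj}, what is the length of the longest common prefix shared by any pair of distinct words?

7

Equivalently: take the maximum, over all pairs, of their longest common prefix length.
e.g. "kdzeezd" and "kdzeezdezz" share the prefix "kdzeezd" of length 7; no pair shares a longer one.
Longest shared-prefix length: 7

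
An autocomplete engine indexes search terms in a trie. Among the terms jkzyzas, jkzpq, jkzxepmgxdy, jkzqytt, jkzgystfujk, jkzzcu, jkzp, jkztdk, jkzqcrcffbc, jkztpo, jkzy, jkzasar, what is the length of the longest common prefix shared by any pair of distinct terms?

4

The deepest shared node is where two words last agree before diverging.
e.g. "jkzp" and "jkzpq" share the prefix "jkzp" of length 4; no pair shares a longer one.
Longest shared-prefix length: 4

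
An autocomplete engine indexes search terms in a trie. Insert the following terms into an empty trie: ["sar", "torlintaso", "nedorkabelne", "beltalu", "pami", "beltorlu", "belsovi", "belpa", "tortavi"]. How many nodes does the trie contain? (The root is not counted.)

50

Trace insertions, counting only characters that open a new branch:
  "sar" → 3 new (s, a, r)
  "torlintaso" → 10 new (t, o, r, l, i, n, t, a, s, o)
  "nedorkabelne" → 12 new (n, e, d, o, r, k, a, b, e, l, n, e)
  "beltalu" → 7 new (b, e, l, t, a, l, u)
  "pami" → 4 new (p, a, m, i)
  "beltorlu" → prefix "belt" already present; 4 new (o, r, l, u)
  "belsovi" → prefix "bel" already present; 4 new (s, o, v, i)
  "belpa" → prefix "bel" already present; 2 new (p, a)
  "tortavi" → prefix "tor" already present; 4 new (t, a, v, i)
Total nodes = 3 + 10 + 12 + 7 + 4 + 4 + 4 + 2 + 4 = 50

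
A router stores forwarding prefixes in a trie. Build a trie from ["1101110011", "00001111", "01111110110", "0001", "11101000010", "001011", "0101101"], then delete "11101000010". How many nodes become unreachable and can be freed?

9

After clearing the end-marker at "11101000010", prune upward until reaching a node still needed by another word.
The suffix "101000010" (9 nodes) is used only by "11101000010"; the node for "11" still has the child "0", so pruning stops there.
Nodes removed: 9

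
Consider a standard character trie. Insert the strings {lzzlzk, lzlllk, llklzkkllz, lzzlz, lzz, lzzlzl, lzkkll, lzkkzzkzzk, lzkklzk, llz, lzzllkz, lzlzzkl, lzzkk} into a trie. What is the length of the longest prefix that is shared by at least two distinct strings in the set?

Look for the deepest trie node that still has at least two words in its subtree.
"lzkkll" and "lzkklzk" agree on "lzkkl" (5 characters) before diverging; nothing deeper is shared.
Longest shared-prefix length: 5

5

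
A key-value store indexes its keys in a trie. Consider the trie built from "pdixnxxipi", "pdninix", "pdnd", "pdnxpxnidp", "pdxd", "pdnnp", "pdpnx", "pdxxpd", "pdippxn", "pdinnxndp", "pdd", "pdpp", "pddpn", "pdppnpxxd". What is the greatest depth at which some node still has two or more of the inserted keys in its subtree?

4

Equivalently: take the maximum, over all pairs, of their longest common prefix length.
e.g. "pdpp" and "pdppnpxxd" share the prefix "pdpp" of length 4; no pair shares a longer one.
Longest shared-prefix length: 4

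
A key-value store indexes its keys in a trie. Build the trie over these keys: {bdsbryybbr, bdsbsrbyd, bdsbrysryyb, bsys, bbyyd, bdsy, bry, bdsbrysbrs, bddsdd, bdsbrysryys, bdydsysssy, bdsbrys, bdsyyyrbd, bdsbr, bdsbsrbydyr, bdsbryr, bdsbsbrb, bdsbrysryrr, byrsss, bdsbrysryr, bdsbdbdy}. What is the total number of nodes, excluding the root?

68

Trace insertions, counting only characters that open a new branch:
  "bdsbryybbr" → 10 new (b, d, s, b, r, y, y, b, b, r)
  "bdsbsrbyd" → prefix "bdsb" already present; 5 new (s, r, b, y, d)
  "bdsbrysryyb" → prefix "bdsbry" already present; 5 new (s, r, y, y, b)
  "bsys" → prefix "b" already present; 3 new (s, y, s)
  "bbyyd" → prefix "b" already present; 4 new (b, y, y, d)
  "bdsy" → prefix "bds" already present; 1 new (y)
  "bry" → prefix "b" already present; 2 new (r, y)
  "bdsbrysbrs" → prefix "bdsbrys" already present; 3 new (b, r, s)
  "bddsdd" → prefix "bd" already present; 4 new (d, s, d, d)
  "bdsbrysryys" → prefix "bdsbrysryy" already present; 1 new (s)
  "bdydsysssy" → prefix "bd" already present; 8 new (y, d, s, y, s, s, s, y)
  "bdsbrys" → prefix "bdsbrys" already present; 0 new (none)
  "bdsyyyrbd" → prefix "bdsy" already present; 5 new (y, y, r, b, d)
  "bdsbr" → prefix "bdsbr" already present; 0 new (none)
  "bdsbsrbydyr" → prefix "bdsbsrbyd" already present; 2 new (y, r)
  "bdsbryr" → prefix "bdsbry" already present; 1 new (r)
  "bdsbsbrb" → prefix "bdsbs" already present; 3 new (b, r, b)
  "bdsbrysryrr" → prefix "bdsbrysry" already present; 2 new (r, r)
  "byrsss" → prefix "b" already present; 5 new (y, r, s, s, s)
  "bdsbrysryr" → prefix "bdsbrysryr" already present; 0 new (none)
  "bdsbdbdy" → prefix "bdsb" already present; 4 new (d, b, d, y)
Total nodes = 10 + 5 + 5 + 3 + 4 + 1 + 2 + 3 + 4 + 1 + 8 + 0 + 5 + 0 + 2 + 1 + 3 + 2 + 5 + 0 + 4 = 68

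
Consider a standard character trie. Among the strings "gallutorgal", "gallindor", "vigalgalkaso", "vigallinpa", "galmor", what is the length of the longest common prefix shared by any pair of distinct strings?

5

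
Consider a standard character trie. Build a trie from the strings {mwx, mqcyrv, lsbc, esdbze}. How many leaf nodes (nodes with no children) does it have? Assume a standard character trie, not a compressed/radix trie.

4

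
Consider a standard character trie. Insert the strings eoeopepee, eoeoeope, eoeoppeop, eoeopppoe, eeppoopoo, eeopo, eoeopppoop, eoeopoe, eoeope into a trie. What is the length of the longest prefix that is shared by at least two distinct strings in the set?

8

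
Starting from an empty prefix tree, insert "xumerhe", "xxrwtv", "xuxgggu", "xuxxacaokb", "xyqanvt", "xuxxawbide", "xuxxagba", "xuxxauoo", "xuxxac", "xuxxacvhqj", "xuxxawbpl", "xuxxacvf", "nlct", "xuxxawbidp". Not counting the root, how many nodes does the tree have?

53

Count nodes per top-level branch (shared prefixes stored once):
  'n'-branch (nlct): 4 nodes
  'x'-branch (xumerhe, xuxgggu, xuxxac, xuxxacaokb, xuxxacvf, xuxxacvhqj, xuxxagba, xuxxauoo, xuxxawbide, xuxxawbidp, xuxxawbpl, xxrwtv, xyqanvt): 49 nodes
Sum: 53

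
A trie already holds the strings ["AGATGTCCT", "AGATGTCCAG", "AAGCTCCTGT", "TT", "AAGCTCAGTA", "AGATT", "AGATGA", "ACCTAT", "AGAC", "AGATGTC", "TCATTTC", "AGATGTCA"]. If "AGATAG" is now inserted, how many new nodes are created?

2

"AGAT" is already a path in the trie; the remaining "AG" must be added.
Each of the 2 remaining characters creates one node.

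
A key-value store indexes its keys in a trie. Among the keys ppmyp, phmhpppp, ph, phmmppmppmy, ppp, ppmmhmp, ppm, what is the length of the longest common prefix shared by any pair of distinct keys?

The deepest shared node is where two words last agree before diverging.
"phmhpppp" and "phmmppmppmy" agree on "phm" (3 characters) before diverging; nothing deeper is shared.
Longest shared-prefix length: 3

3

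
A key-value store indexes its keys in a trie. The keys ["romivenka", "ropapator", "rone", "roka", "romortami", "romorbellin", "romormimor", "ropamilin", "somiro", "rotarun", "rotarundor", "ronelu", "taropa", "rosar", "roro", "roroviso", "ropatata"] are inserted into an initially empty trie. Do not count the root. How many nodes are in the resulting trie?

Trace insertions, counting only characters that open a new branch:
  "romivenka" → 9 new (r, o, m, i, v, e, n, k, a)
  "ropapator" → prefix "ro" already present; 7 new (p, a, p, a, t, o, r)
  "rone" → prefix "ro" already present; 2 new (n, e)
  "roka" → prefix "ro" already present; 2 new (k, a)
  "romortami" → prefix "rom" already present; 6 new (o, r, t, a, m, i)
  "romorbellin" → prefix "romor" already present; 6 new (b, e, l, l, i, n)
  "romormimor" → prefix "romor" already present; 5 new (m, i, m, o, r)
  "ropamilin" → prefix "ropa" already present; 5 new (m, i, l, i, n)
  "somiro" → 6 new (s, o, m, i, r, o)
  "rotarun" → prefix "ro" already present; 5 new (t, a, r, u, n)
  "rotarundor" → prefix "rotarun" already present; 3 new (d, o, r)
  "ronelu" → prefix "rone" already present; 2 new (l, u)
  "taropa" → 6 new (t, a, r, o, p, a)
  "rosar" → prefix "ro" already present; 3 new (s, a, r)
  "roro" → prefix "ro" already present; 2 new (r, o)
  "roroviso" → prefix "roro" already present; 4 new (v, i, s, o)
  "ropatata" → prefix "ropa" already present; 4 new (t, a, t, a)
Total nodes = 9 + 7 + 2 + 2 + 6 + 6 + 5 + 5 + 6 + 5 + 3 + 2 + 6 + 3 + 2 + 4 + 4 = 77

77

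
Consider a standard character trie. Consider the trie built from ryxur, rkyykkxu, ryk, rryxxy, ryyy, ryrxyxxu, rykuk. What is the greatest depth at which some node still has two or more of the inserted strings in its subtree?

3

Equivalently: take the maximum, over all pairs, of their longest common prefix length.
"ryk" and "rykuk" agree on "ryk" (3 characters) before diverging; nothing deeper is shared.
Longest shared-prefix length: 3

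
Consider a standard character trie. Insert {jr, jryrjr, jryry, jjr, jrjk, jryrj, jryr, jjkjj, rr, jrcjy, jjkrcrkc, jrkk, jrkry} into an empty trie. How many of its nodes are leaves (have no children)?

10

A leaf is a node with no children — equivalently, the end of a word that is not a proper prefix of any other stored word.
Those words: "jjkjj", "jjkrcrkc", "jjr", "jrcjy", "jrjk", "jrkk", "jrkry", "jryrjr", "jryry", "rr"
Leaf count: 10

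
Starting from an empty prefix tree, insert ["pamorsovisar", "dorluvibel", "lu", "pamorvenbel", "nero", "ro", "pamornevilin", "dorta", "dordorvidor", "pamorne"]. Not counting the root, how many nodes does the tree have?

53

Trace insertions, counting only characters that open a new branch:
  "pamorsovisar" → 12 new (p, a, m, o, r, s, o, v, i, s, a, r)
  "dorluvibel" → 10 new (d, o, r, l, u, v, i, b, e, l)
  "lu" → 2 new (l, u)
  "pamorvenbel" → prefix "pamor" already present; 6 new (v, e, n, b, e, l)
  "nero" → 4 new (n, e, r, o)
  "ro" → 2 new (r, o)
  "pamornevilin" → prefix "pamor" already present; 7 new (n, e, v, i, l, i, n)
  "dorta" → prefix "dor" already present; 2 new (t, a)
  "dordorvidor" → prefix "dor" already present; 8 new (d, o, r, v, i, d, o, r)
  "pamorne" → prefix "pamorne" already present; 0 new (none)
Total nodes = 12 + 10 + 2 + 6 + 4 + 2 + 7 + 2 + 8 + 0 = 53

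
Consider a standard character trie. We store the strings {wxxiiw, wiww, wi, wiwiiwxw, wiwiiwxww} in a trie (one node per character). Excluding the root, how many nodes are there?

15

For each word, the new-node count is its length minus the longest prefix already in the trie:
  "wxxiiw" → 6 new (w, x, x, i, i, w)
  "wiww" → prefix "w" already present; 3 new (i, w, w)
  "wi" → prefix "wi" already present; 0 new (none)
  "wiwiiwxw" → prefix "wiw" already present; 5 new (i, i, w, x, w)
  "wiwiiwxww" → prefix "wiwiiwxw" already present; 1 new (w)
Total nodes = 6 + 3 + 0 + 5 + 1 = 15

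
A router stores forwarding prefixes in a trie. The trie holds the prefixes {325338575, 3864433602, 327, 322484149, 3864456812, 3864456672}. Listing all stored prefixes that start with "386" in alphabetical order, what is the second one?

3864456672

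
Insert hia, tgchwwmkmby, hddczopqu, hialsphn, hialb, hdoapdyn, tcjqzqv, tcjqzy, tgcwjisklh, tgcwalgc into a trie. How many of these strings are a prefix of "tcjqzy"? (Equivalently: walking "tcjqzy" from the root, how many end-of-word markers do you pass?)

1

Walk "tcjqzy" from the root; an end-of-word marker is hit whenever a stored word is a prefix of "tcjqzy".
Prefixes of the query that are stored words: "tcjqzy"
Count: 1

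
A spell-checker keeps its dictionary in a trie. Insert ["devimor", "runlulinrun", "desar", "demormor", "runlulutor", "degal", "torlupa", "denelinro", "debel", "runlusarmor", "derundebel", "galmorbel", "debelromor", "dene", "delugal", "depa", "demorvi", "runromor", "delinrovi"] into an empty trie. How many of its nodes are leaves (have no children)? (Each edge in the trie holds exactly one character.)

17

Leaves are exactly the stored words that no other stored word extends.
Those words: "debelromor", "degal", "delinrovi", "delugal", "demormor", "demorvi", "denelinro", "depa", "derundebel", "desar", "devimor", "galmorbel", "runlulinrun", "runlulutor", "runlusarmor", "runromor", "torlupa"
Leaf count: 17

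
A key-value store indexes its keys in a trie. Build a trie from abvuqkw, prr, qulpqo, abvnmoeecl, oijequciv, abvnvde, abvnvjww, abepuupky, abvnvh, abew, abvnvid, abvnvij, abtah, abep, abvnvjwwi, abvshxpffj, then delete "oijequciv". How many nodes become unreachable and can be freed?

After clearing the end-marker at "oijequciv", prune upward until reaching a node still needed by another word.
No other word shares any prefix with "oijequciv", so all 9 of its nodes go.
Nodes removed: 9

9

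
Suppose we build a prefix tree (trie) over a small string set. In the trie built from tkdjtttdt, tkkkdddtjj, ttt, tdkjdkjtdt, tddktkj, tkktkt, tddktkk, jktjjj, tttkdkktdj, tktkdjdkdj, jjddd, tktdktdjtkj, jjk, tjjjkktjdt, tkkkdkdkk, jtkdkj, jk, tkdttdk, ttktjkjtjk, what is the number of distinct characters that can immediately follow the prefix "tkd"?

Follow the path "tkd" to its node, then look at its outgoing edges.
Characters that immediately follow "tkd" among the stored strings: {j, t}.
That node has 2 child edges.

2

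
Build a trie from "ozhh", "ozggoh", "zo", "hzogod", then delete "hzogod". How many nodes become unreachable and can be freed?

After clearing the end-marker at "hzogod", prune upward until reaching a node still needed by another word.
No other word shares any prefix with "hzogod", so all 6 of its nodes go.
Nodes removed: 6

6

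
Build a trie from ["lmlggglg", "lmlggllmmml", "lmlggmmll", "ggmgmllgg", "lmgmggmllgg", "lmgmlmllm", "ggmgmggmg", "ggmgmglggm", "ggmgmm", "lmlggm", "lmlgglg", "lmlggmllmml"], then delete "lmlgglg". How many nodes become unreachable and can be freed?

1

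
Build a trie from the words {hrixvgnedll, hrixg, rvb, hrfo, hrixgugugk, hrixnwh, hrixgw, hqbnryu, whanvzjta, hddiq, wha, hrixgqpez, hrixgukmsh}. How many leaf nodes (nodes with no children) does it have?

A leaf is a node with no children — equivalently, the end of a word that is not a proper prefix of any other stored word.
Those words: "hddiq", "hqbnryu", "hrfo", "hrixgqpez", "hrixgugugk", "hrixgukmsh", "hrixgw", "hrixnwh", "hrixvgnedll", "rvb", "whanvzjta"
Leaf count: 11

11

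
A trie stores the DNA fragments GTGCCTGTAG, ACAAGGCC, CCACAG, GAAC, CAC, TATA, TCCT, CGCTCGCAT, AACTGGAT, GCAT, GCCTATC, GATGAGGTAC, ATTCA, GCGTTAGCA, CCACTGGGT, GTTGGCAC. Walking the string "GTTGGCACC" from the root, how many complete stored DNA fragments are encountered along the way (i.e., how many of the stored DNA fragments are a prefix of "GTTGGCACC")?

1

Walk "GTTGGCACC" from the root; an end-of-word marker is hit whenever a stored word is a prefix of "GTTGGCACC".
Prefixes of the query that are stored words: "GTTGGCAC"
Count: 1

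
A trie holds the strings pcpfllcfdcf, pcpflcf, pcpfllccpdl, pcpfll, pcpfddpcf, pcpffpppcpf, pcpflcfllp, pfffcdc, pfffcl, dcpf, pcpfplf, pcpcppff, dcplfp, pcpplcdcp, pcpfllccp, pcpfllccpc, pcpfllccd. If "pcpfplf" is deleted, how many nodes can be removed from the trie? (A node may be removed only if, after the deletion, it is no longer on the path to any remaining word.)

3

A node on "pcpfplf"'s path can go only if nothing else ends at it or branches off below it.
The suffix "plf" (3 nodes) is used only by "pcpfplf"; the node for "pcpf" still has the child "l", so pruning stops there.
Nodes removed: 3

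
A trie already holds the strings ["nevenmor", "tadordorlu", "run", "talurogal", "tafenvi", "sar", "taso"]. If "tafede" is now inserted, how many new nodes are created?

The longest prefix of "tafede" already in the trie is "tafe" (length 4).
So 6 − 4 = 2 new nodes.

2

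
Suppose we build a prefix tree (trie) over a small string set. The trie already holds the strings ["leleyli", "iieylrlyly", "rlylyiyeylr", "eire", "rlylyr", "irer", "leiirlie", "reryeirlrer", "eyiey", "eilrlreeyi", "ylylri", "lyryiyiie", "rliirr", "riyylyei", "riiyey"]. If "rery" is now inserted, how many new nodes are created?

Every character of "rery" already lies on an existing path (it is a prefix of some stored word).
No new nodes are needed: 0.

0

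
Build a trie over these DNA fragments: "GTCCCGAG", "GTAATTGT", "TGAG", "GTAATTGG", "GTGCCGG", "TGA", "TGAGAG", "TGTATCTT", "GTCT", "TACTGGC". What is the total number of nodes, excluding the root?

39

Insert word by word; a character creates a node only if that edge doesn't already exist:
  "GTCCCGAG" → 8 new (G, T, C, C, C, G, A, G)
  "GTAATTGT" → prefix "GT" already present; 6 new (A, A, T, T, G, T)
  "TGAG" → 4 new (T, G, A, G)
  "GTAATTGG" → prefix "GTAATTG" already present; 1 new (G)
  "GTGCCGG" → prefix "GT" already present; 5 new (G, C, C, G, G)
  "TGA" → prefix "TGA" already present; 0 new (none)
  "TGAGAG" → prefix "TGAG" already present; 2 new (A, G)
  "TGTATCTT" → prefix "TG" already present; 6 new (T, A, T, C, T, T)
  "GTCT" → prefix "GTC" already present; 1 new (T)
  "TACTGGC" → prefix "T" already present; 6 new (A, C, T, G, G, C)
Total nodes = 8 + 6 + 4 + 1 + 5 + 0 + 2 + 6 + 1 + 6 = 39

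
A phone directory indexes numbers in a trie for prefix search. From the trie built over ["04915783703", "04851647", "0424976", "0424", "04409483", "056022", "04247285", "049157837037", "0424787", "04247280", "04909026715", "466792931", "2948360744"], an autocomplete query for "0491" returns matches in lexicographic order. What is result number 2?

049157837037

Words with prefix "0491", in lexicographic order: "04915783703", "049157837037"
Position 2: 049157837037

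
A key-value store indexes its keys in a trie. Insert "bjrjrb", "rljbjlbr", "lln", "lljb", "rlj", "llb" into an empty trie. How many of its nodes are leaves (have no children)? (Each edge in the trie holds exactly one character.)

5

Leaves are exactly the stored words that no other stored word extends.
Those words: "bjrjrb", "llb", "lljb", "lln", "rljbjlbr"
Leaf count: 5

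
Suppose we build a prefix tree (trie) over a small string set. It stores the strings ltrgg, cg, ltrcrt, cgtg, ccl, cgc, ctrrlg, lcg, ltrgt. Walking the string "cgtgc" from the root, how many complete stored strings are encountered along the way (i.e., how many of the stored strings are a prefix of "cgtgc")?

2

Traverse "cgtgc" character by character; count nodes along the way that are marked as word ends.
Prefixes of the query that are stored words: "cg", "cgtg"
Count: 2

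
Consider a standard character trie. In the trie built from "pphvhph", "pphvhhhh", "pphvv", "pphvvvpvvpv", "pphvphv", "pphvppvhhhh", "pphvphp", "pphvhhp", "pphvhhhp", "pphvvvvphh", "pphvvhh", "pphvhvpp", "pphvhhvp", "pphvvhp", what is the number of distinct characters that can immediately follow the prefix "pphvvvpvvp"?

1

The children of the "pphvvvpvvp" node are the distinct next characters among strings starting with "pphvvvpvvp".
Distinct next characters after "pphvvvpvvp": v.
That node has 1 child edge.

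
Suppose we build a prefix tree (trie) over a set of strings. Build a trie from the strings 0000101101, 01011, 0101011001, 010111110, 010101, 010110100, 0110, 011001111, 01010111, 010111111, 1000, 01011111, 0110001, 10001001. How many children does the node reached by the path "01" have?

The children of the "01" node are the distinct next characters among strings starting with "01".
Characters that immediately follow "01" among the stored strings: {0, 1}.
That node has 2 child edges.

2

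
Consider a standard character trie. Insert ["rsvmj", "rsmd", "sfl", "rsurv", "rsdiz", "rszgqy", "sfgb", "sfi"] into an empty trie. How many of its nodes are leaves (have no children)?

8

A leaf is a node with no children — equivalently, the end of a word that is not a proper prefix of any other stored word.
Those words: "rsdiz", "rsmd", "rsurv", "rsvmj", "rszgqy", "sfgb", "sfi", "sfl"
Leaf count: 8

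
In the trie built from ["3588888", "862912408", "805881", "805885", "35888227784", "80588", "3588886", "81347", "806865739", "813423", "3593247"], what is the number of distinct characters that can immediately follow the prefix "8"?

Follow the path "8" to its node, then look at its outgoing edges.
Distinct next characters after "8": 0, 1, 6.
That node has 3 child edges.

3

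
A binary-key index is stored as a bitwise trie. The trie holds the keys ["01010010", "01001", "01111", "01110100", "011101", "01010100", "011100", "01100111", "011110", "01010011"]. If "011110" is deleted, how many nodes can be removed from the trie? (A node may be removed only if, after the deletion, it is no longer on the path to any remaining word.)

A node on "011110"'s path can go only if nothing else ends at it or branches off below it.
The suffix "0" (1 node) is used only by "011110"; "01111" is itself a stored word, so pruning stops there.
Nodes removed: 1

1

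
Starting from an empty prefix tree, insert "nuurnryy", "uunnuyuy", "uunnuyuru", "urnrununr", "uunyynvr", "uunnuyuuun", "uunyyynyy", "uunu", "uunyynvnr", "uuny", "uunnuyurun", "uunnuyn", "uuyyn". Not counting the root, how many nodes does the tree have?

Trace insertions, counting only characters that open a new branch:
  "nuurnryy" → 8 new (n, u, u, r, n, r, y, y)
  "uunnuyuy" → 8 new (u, u, n, n, u, y, u, y)
  "uunnuyuru" → prefix "uunnuyu" already present; 2 new (r, u)
  "urnrununr" → prefix "u" already present; 8 new (r, n, r, u, n, u, n, r)
  "uunyynvr" → prefix "uun" already present; 5 new (y, y, n, v, r)
  "uunnuyuuun" → prefix "uunnuyu" already present; 3 new (u, u, n)
  "uunyyynyy" → prefix "uunyy" already present; 4 new (y, n, y, y)
  "uunu" → prefix "uun" already present; 1 new (u)
  "uunyynvnr" → prefix "uunyynv" already present; 2 new (n, r)
  "uuny" → prefix "uuny" already present; 0 new (none)
  "uunnuyurun" → prefix "uunnuyuru" already present; 1 new (n)
  "uunnuyn" → prefix "uunnuy" already present; 1 new (n)
  "uuyyn" → prefix "uu" already present; 3 new (y, y, n)
Total nodes = 8 + 8 + 2 + 8 + 5 + 3 + 4 + 1 + 2 + 0 + 1 + 1 + 3 = 46

46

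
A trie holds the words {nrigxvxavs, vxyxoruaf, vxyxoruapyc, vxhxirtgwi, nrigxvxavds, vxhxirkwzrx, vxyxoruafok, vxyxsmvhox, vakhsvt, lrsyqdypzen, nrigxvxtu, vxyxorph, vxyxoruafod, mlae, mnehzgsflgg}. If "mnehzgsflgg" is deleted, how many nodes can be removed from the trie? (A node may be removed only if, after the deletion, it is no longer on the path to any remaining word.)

10

A node on "mnehzgsflgg"'s path can go only if nothing else ends at it or branches off below it.
The suffix "nehzgsflgg" (10 nodes) is used only by "mnehzgsflgg"; the node for "m" still has the child "l", so pruning stops there.
Nodes removed: 10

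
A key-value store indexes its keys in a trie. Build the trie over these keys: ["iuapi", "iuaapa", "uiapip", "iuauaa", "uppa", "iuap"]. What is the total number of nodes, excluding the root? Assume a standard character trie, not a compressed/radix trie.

Count nodes per top-level branch (shared prefixes stored once):
  'i'-branch (iuaapa, iuap, iuapi, iuauaa): 11 nodes
  'u'-branch (uiapip, uppa): 9 nodes
Sum: 20

20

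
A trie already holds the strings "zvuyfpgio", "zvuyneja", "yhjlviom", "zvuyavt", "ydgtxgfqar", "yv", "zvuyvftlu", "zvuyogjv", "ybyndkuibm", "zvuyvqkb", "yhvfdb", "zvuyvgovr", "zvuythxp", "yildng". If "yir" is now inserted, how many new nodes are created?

1

The longest prefix of "yir" already in the trie is "yi" (length 2).
So 3 − 2 = 1 new nodes.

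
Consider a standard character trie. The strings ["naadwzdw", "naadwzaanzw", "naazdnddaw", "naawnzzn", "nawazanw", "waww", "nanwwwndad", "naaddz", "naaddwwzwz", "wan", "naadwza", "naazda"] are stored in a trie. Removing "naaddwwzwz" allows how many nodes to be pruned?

5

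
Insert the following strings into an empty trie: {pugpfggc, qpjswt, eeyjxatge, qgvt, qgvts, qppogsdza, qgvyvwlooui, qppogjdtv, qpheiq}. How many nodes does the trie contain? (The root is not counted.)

Trace insertions, counting only characters that open a new branch:
  "pugpfggc" → 8 new (p, u, g, p, f, g, g, c)
  "qpjswt" → 6 new (q, p, j, s, w, t)
  "eeyjxatge" → 9 new (e, e, y, j, x, a, t, g, e)
  "qgvt" → prefix "q" already present; 3 new (g, v, t)
  "qgvts" → prefix "qgvt" already present; 1 new (s)
  "qppogsdza" → prefix "qp" already present; 7 new (p, o, g, s, d, z, a)
  "qgvyvwlooui" → prefix "qgv" already present; 8 new (y, v, w, l, o, o, u, i)
  "qppogjdtv" → prefix "qppog" already present; 4 new (j, d, t, v)
  "qpheiq" → prefix "qp" already present; 4 new (h, e, i, q)
Total nodes = 8 + 6 + 9 + 3 + 1 + 7 + 8 + 4 + 4 = 50

50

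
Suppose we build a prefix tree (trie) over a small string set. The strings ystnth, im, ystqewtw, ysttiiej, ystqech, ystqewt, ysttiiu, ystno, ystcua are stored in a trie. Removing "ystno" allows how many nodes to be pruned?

1

Walk "ystno" from the leaf back toward the root, removing each node that no remaining word uses.
The suffix "o" (1 node) is used only by "ystno"; the node for "ystn" still has the child "t", so pruning stops there.
Nodes removed: 1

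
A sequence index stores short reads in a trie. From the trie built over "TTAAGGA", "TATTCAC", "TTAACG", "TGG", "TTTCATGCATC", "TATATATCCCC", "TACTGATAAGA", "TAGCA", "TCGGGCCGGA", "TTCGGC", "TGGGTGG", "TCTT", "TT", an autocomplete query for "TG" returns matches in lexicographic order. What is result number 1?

TGG

DFS of the "TG" subtree visits, in order: "TGG", "TGGGTGG"
Position 1: TGG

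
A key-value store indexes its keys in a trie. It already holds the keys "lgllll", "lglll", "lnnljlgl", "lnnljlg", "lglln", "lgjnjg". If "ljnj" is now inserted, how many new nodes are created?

3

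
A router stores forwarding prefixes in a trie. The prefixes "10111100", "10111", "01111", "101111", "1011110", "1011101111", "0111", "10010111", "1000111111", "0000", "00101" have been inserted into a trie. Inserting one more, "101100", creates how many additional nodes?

"1011" is already a path in the trie; the remaining "00" must be added.
Each of the 2 remaining characters creates one node.

2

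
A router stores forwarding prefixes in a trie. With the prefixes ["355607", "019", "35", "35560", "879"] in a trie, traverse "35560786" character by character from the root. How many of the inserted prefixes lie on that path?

Traverse "35560786" character by character; count nodes along the way that are marked as word ends.
Prefixes of the query that are stored words: "35", "35560", "355607"
Count: 3

3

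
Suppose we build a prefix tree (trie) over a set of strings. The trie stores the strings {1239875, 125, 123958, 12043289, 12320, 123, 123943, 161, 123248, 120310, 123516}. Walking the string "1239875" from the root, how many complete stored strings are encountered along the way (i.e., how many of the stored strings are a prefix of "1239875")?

Walk "1239875" from the root; an end-of-word marker is hit whenever a stored word is a prefix of "1239875".
Prefixes of the query that are stored words: "123", "1239875"
Count: 2

2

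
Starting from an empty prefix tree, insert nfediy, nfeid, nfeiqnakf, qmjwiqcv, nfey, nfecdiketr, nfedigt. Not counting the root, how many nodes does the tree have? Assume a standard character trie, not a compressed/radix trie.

31

Insert word by word; a character creates a node only if that edge doesn't already exist:
  "nfediy" → 6 new (n, f, e, d, i, y)
  "nfeid" → prefix "nfe" already present; 2 new (i, d)
  "nfeiqnakf" → prefix "nfei" already present; 5 new (q, n, a, k, f)
  "qmjwiqcv" → 8 new (q, m, j, w, i, q, c, v)
  "nfey" → prefix "nfe" already present; 1 new (y)
  "nfecdiketr" → prefix "nfe" already present; 7 new (c, d, i, k, e, t, r)
  "nfedigt" → prefix "nfedi" already present; 2 new (g, t)
Total nodes = 6 + 2 + 5 + 8 + 1 + 7 + 2 = 31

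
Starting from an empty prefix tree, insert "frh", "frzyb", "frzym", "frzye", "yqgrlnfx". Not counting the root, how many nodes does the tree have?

16

Trie structure (* marks end of a word):
(root)
├─ f
│  └─ r
│     ├─ h *
│     └─ z
│        └─ y
│           ├─ b *
│           ├─ e *
│           └─ m *
└─ y
   └─ q
      └─ g
         └─ r
            └─ l
               └─ n
                  └─ f
                     └─ x *
Counting every labelled node above: 16.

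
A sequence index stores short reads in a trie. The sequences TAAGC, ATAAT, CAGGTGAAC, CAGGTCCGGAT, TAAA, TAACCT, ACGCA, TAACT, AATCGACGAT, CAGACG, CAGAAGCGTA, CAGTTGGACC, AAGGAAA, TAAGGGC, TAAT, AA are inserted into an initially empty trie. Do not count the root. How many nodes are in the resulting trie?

Insert word by word; a character creates a node only if that edge doesn't already exist:
  "TAAGC" → 5 new (T, A, A, G, C)
  "ATAAT" → 5 new (A, T, A, A, T)
  "CAGGTGAAC" → 9 new (C, A, G, G, T, G, A, A, C)
  "CAGGTCCGGAT" → prefix "CAGGT" already present; 6 new (C, C, G, G, A, T)
  "TAAA" → prefix "TAA" already present; 1 new (A)
  "TAACCT" → prefix "TAA" already present; 3 new (C, C, T)
  "ACGCA" → prefix "A" already present; 4 new (C, G, C, A)
  "TAACT" → prefix "TAAC" already present; 1 new (T)
  "AATCGACGAT" → prefix "A" already present; 9 new (A, T, C, G, A, C, G, A, T)
  "CAGACG" → prefix "CAG" already present; 3 new (A, C, G)
  "CAGAAGCGTA" → prefix "CAGA" already present; 6 new (A, G, C, G, T, A)
  "CAGTTGGACC" → prefix "CAG" already present; 7 new (T, T, G, G, A, C, C)
  "AAGGAAA" → prefix "AA" already present; 5 new (G, G, A, A, A)
  "TAAGGGC" → prefix "TAAG" already present; 3 new (G, G, C)
  "TAAT" → prefix "TAA" already present; 1 new (T)
  "AA" → prefix "AA" already present; 0 new (none)
Total nodes = 5 + 5 + 9 + 6 + 1 + 3 + 4 + 1 + 9 + 3 + 6 + 7 + 5 + 3 + 1 + 0 = 68

68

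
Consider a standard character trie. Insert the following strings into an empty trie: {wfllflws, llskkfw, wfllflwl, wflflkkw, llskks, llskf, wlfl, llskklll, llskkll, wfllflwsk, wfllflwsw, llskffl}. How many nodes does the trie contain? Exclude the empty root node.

Trace insertions, counting only characters that open a new branch:
  "wfllflws" → 8 new (w, f, l, l, f, l, w, s)
  "llskkfw" → 7 new (l, l, s, k, k, f, w)
  "wfllflwl" → prefix "wfllflw" already present; 1 new (l)
  "wflflkkw" → prefix "wfl" already present; 5 new (f, l, k, k, w)
  "llskks" → prefix "llskk" already present; 1 new (s)
  "llskf" → prefix "llsk" already present; 1 new (f)
  "wlfl" → prefix "w" already present; 3 new (l, f, l)
  "llskklll" → prefix "llskk" already present; 3 new (l, l, l)
  "llskkll" → prefix "llskkll" already present; 0 new (none)
  "wfllflwsk" → prefix "wfllflws" already present; 1 new (k)
  "wfllflwsw" → prefix "wfllflws" already present; 1 new (w)
  "llskffl" → prefix "llskf" already present; 2 new (f, l)
Total nodes = 8 + 7 + 1 + 5 + 1 + 1 + 3 + 3 + 0 + 1 + 1 + 2 = 33

33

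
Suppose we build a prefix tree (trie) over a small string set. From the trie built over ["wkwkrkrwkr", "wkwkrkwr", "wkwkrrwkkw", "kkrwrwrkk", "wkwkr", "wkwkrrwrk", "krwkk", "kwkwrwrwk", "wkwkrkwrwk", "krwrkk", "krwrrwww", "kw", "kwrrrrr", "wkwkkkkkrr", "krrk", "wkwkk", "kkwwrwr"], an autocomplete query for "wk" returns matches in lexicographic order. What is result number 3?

Filter for "wk…" and sort: "wkwkk", "wkwkkkkkrr", "wkwkr", "wkwkrkrwkr", "wkwkrkwr", "wkwkrkwrwk", "wkwkrrwkkw", "wkwkrrwrk"
Position 3: wkwkr

wkwkr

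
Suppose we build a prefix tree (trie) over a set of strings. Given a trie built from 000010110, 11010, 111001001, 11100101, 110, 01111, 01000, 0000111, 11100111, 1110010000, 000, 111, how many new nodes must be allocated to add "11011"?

1

"1101" is already a path in the trie; the remaining "1" must be added.
Each of the 1 remaining characters creates one node.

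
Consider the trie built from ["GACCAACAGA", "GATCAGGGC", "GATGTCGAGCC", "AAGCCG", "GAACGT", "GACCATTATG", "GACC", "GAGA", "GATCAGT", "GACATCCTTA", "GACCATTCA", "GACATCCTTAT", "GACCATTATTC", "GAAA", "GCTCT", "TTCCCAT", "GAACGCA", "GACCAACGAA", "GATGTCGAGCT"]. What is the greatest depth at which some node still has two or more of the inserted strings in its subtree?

10

Look for the deepest trie node that still has at least two words in its subtree.
"GACATCCTTA" and "GACATCCTTAT" agree on "GACATCCTTA" (10 characters) before diverging; nothing deeper is shared.
Longest shared-prefix length: 10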